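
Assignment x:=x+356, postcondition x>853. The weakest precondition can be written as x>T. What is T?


Formula: wp(x:=E, P) = P[E/x] (substitute E for x in postcondition)
Step 1: Postcondition: x>853
Step 2: Substitute x+356 for x: x+356>853
Step 3: Solve for x: x > 853-356 = 497

497


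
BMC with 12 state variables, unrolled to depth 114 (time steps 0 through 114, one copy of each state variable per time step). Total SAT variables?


BMC unrolls to depth k, creating one copy of each state var for steps 0..k.
Step count = 114 + 1 = 115 (steps 0 through 114)
Vars per step = 12
Total = 12 * 115 = 1380

1380


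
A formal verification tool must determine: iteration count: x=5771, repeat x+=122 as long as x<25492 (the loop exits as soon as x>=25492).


Step 1: x goes from 5771 toward 25492 by 122; the body runs while x<25492, so iterations = ceil((bound-start)/step)
Step 2: Distance=19721
Step 3: ceil(19721/122)=162

162


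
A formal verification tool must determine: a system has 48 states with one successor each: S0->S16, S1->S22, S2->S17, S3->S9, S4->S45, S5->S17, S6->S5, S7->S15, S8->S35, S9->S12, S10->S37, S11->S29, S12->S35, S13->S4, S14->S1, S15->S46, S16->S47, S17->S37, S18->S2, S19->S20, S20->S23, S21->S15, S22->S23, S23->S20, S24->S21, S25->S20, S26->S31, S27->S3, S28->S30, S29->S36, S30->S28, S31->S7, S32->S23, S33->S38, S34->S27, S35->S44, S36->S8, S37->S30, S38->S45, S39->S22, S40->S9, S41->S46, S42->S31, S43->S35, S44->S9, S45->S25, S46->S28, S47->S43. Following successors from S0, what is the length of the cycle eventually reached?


Trace from S0 until a state repeats:
  S0 -> S16 -> S47 -> S43 -> S35 -> S44 -> S9 -> S12 -> S35
S35 first seen at step 4, revisited at step 8.
Cycle length = 8 - 4 = 4

4


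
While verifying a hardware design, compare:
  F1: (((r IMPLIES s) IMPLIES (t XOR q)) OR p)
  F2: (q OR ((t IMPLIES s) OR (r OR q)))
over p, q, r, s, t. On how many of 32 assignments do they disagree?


F1 = (((r IMPLIES s) IMPLIES (t XOR q)) OR p)
F2 = (q OR ((t IMPLIES s) OR (r OR q)))
Evaluate both on each of 32 rows (bits = p,q,r,s,t):
  row 0 [00000]: F1=0 F2=1 (differ) -> 1
  row 1 [00001]: F1=1 F2=0 (differ) -> 1
  row 2 [00010]: F1=0 F2=1 (differ) -> 1
  row 3 [00011]: F1=1 F2=1 -> 0
  row 4 [00100]: F1=1 F2=1 -> 0
  row 5 [00101]: F1=1 F2=1 -> 0
  row 6 [00110]: F1=0 F2=1 (differ) -> 1
  row 7 [00111]: F1=1 F2=1 -> 0
  row 8 [01000]: F1=1 F2=1 -> 0
  row 9 [01001]: F1=0 F2=1 (differ) -> 1
  row 10 [01010]: F1=1 F2=1 -> 0
  row 11 [01011]: F1=0 F2=1 (differ) -> 1
  row 12 [01100]: F1=1 F2=1 -> 0
  row 13 [01101]: F1=1 F2=1 -> 0
  row 14 [01110]: F1=1 F2=1 -> 0
  row 15 [01111]: F1=0 F2=1 (differ) -> 1
  row 16 [10000]: F1=1 F2=1 -> 0
  row 17 [10001]: F1=1 F2=0 (differ) -> 1
  row 18 [10010]: F1=1 F2=1 -> 0
  row 19 [10011]: F1=1 F2=1 -> 0
  row 20 [10100]: F1=1 F2=1 -> 0
  row 21 [10101]: F1=1 F2=1 -> 0
  row 22 [10110]: F1=1 F2=1 -> 0
  row 23 [10111]: F1=1 F2=1 -> 0
  row 24 [11000]: F1=1 F2=1 -> 0
  row 25 [11001]: F1=1 F2=1 -> 0
  row 26 [11010]: F1=1 F2=1 -> 0
  row 27 [11011]: F1=1 F2=1 -> 0
  row 28 [11100]: F1=1 F2=1 -> 0
  row 29 [11101]: F1=1 F2=1 -> 0
  row 30 [11110]: F1=1 F2=1 -> 0
  row 31 [11111]: F1=1 F2=1 -> 0
Full result column, 8 rows per line (p,q fixed per line; r,s,t runs 000..111 left to right):
  rows 0-7 [p,q=00]: 11100010  (ones: 4)
  rows 8-15 [p,q=01]: 01010001  (ones: 3)
  rows 16-23 [p,q=10]: 01000000  (ones: 1)
  rows 24-31 [p,q=11]: 00000000  (ones: 0)
Disagreements = 4+3+1+0 = 8

8


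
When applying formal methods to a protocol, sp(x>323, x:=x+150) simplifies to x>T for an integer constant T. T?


Formula: sp(P, x:=E) = exists old_x. (x = E[old_x/x]) AND P[old_x/x] (old_x is the value of x before the assignment; eliminate old_x by solving x = E[old_x/x] for old_x)
Step 1: Precondition P: x>323, i.e. old_x > 323
Step 2: Assignment gives x = old_x + 150, so old_x = x - 150
Step 3: Substitute into P: x - 150 > 323
Step 4: Simplify: x > 323+150 = 473

473


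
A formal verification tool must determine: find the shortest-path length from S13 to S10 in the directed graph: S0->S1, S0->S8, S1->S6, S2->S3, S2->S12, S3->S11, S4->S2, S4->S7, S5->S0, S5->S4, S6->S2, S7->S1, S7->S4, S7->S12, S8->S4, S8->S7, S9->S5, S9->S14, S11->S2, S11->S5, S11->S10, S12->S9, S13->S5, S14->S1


BFS layer-by-layer from S13:
  dist 0: {S13}
  dist 1: {S5}
  dist 2: {S0, S4}
  dist 3: {S1, S2, S7, S8}
  dist 4: {S3, S6, S12}
  dist 5: {S9, S11}
  dist 6: {S10, S14}
  -> S10 reached at distance 6
Shortest path length = 6

6


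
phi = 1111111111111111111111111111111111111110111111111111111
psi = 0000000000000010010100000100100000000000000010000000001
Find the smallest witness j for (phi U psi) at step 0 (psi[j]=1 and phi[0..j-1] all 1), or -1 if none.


(phi U psi) at 0: need smallest j with psi[j]=1 and phi[i]=1 for all i in [0,j).
Scan from step 0:
  step 0: phi=1, psi=0 -> continue
  step 1: phi=1, psi=0 -> continue
  step 2: phi=1, psi=0 -> continue
  step 3: phi=1, psi=0 -> continue
  step 14: psi=1 and phi held for [0,14) -> witness found
Witness step = 14

14


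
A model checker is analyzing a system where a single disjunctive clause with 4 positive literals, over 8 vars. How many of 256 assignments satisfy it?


Step 1: Total=2^8=256
Step 2: Unsat when all 4 false: 2^4=16
Step 3: Sat=256-16=240

240


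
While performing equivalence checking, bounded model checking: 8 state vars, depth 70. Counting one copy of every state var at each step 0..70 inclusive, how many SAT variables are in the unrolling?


BMC unrolls to depth k, creating one copy of each state var for steps 0..k.
Step count = 70 + 1 = 71 (steps 0 through 70)
Vars per step = 8
Total = 8 * 71 = 568

568


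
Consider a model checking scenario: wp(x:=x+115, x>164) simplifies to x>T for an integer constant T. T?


Formula: wp(x:=E, P) = P[E/x] (substitute E for x in postcondition)
Step 1: Postcondition: x>164
Step 2: Substitute x+115 for x: x+115>164
Step 3: Solve for x: x > 164-115 = 49

49


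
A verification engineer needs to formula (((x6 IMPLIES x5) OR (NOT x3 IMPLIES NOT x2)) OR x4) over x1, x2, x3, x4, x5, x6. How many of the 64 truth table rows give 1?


Formula: (((x6 IMPLIES x5) OR (NOT x3 IMPLIES NOT x2)) OR x4) over 6 vars (64 rows)
Evaluate each row (x1, x2, x3, x4, x5, x6 as bits, MSB first):
  row 0 [000000]: (((0 IMPLIES 0) OR (NOT 0 IMPLIES NOT 0)) OR 0) -> 1
  row 1 [000001]: (((1 IMPLIES 0) OR (NOT 0 IMPLIES NOT 0)) OR 0) -> 1
  row 2 [000010]: (((0 IMPLIES 1) OR (NOT 0 IMPLIES NOT 0)) OR 0) -> 1
  row 3 [000011]: (((1 IMPLIES 1) OR (NOT 0 IMPLIES NOT 0)) OR 0) -> 1
  row 4 [000100]: (((0 IMPLIES 0) OR (NOT 0 IMPLIES NOT 0)) OR 1) -> 1
  (every remaining row is evaluated the same way; all 64 results are listed next)
Full result column, 8 rows per line (x1,x2,x3 fixed per line; x4,x5,x6 runs 000..111 left to right):
  rows 0-7 [x1,x2,x3=000]: 11111111  (ones: 8)
  rows 8-15 [x1,x2,x3=001]: 11111111  (ones: 8)
  rows 16-23 [x1,x2,x3=010]: 10111111  (ones: 7)
  rows 24-31 [x1,x2,x3=011]: 11111111  (ones: 8)
  rows 32-39 [x1,x2,x3=100]: 11111111  (ones: 8)
  rows 40-47 [x1,x2,x3=101]: 11111111  (ones: 8)
  rows 48-55 [x1,x2,x3=110]: 10111111  (ones: 7)
  rows 56-63 [x1,x2,x3=111]: 11111111  (ones: 8)
Count of 1-rows = 8+8+7+8+8+8+7+8 = 62

62


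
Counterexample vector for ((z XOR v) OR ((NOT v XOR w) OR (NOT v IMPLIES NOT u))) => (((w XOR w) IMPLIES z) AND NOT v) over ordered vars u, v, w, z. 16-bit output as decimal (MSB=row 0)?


F1 = ((z XOR v) OR ((NOT v XOR w) OR (NOT v IMPLIES NOT u)))
F2 = (((w XOR w) IMPLIES z) AND NOT v)
Counterexample to F1=>F2 is where F1=1 and F2=0.
Evaluate each row (bits = u,v,w,z, MSB first):
  row 0 [0000]: F1=1 F2=1 -> F1&~F2 -> 0
  row 1 [0001]: F1=1 F2=1 -> F1&~F2 -> 0
  row 2 [0010]: F1=1 F2=1 -> F1&~F2 -> 0
  row 3 [0011]: F1=1 F2=1 -> F1&~F2 -> 0
  row 4 [0100]: F1=1 F2=0 -> F1&~F2 -> 1
  row 5 [0101]: F1=1 F2=0 -> F1&~F2 -> 1
  row 6 [0110]: F1=1 F2=0 -> F1&~F2 -> 1
  row 7 [0111]: F1=1 F2=0 -> F1&~F2 -> 1
  row 8 [1000]: F1=1 F2=1 -> F1&~F2 -> 0
  row 9 [1001]: F1=1 F2=1 -> F1&~F2 -> 0
  row 10 [1010]: F1=0 F2=1 -> F1&~F2 -> 0
  row 11 [1011]: F1=1 F2=1 -> F1&~F2 -> 0
  row 12 [1100]: F1=1 F2=0 -> F1&~F2 -> 1
  row 13 [1101]: F1=1 F2=0 -> F1&~F2 -> 1
  row 14 [1110]: F1=1 F2=0 -> F1&~F2 -> 1
  row 15 [1111]: F1=1 F2=0 -> F1&~F2 -> 1
Full result column, 4 rows per line (u,v fixed per line; w,z runs 00..11 left to right):
  rows 0-3 [u,v=00]: 0000  = hex 0
  rows 4-7 [u,v=01]: 1111  = hex F
  rows 8-11 [u,v=10]: 0000  = hex 0
  rows 12-15 [u,v=11]: 1111  = hex F
Counterexample vector (row 0 .. row 15) = 0000111100001111
Output column grouped in 4s = 0000 1111 0000 1111 = 0x0F0F
Convert to decimal digit by digit (value = value*16 + digit):
  0 -> 0
  0*16 + 15 (F) = 15
  15*16 + 0 = 240
  240*16 + 15 (F) = 3855
Decimal = 3855

3855


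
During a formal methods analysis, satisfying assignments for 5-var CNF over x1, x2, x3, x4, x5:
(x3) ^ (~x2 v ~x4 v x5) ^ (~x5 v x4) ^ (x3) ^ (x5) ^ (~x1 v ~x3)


CNF with 6 clauses over 5 vars (32 assignments).
An assignment satisfies CNF iff every clause has >=1 true literal.
Check each row (bits = x1,x2,x3,x4,x5; clause T/F shown):
  row 0 [00000]: clauses=FTTFFT -> 0
  row 1 [00001]: clauses=FTFFTT -> 0
  row 2 [00010]: clauses=FTTFFT -> 0
  row 3 [00011]: clauses=FTTFTT -> 0
  row 4 [00100]: clauses=TTTTFT -> 0
  row 5 [00101]: clauses=TTFTTT -> 0
  row 6 [00110]: clauses=TTTTFT -> 0
  row 7 [00111]: clauses=TTTTTT -> 1
  row 8 [01000]: clauses=FTTFFT -> 0
  row 9 [01001]: clauses=FTFFTT -> 0
  row 10 [01010]: clauses=FFTFFT -> 0
  row 11 [01011]: clauses=FTTFTT -> 0
  row 12 [01100]: clauses=TTTTFT -> 0
  row 13 [01101]: clauses=TTFTTT -> 0
  row 14 [01110]: clauses=TFTTFT -> 0
  row 15 [01111]: clauses=TTTTTT -> 1
  row 16 [10000]: clauses=FTTFFT -> 0
  row 17 [10001]: clauses=FTFFTT -> 0
  row 18 [10010]: clauses=FTTFFT -> 0
  row 19 [10011]: clauses=FTTFTT -> 0
  row 20 [10100]: clauses=TTTTFF -> 0
  row 21 [10101]: clauses=TTFTTF -> 0
  row 22 [10110]: clauses=TTTTFF -> 0
  row 23 [10111]: clauses=TTTTTF -> 0
  row 24 [11000]: clauses=FTTFFT -> 0
  row 25 [11001]: clauses=FTFFTT -> 0
  row 26 [11010]: clauses=FFTFFT -> 0
  row 27 [11011]: clauses=FTTFTT -> 0
  row 28 [11100]: clauses=TTTTFF -> 0
  row 29 [11101]: clauses=TTFTTF -> 0
  row 30 [11110]: clauses=TFTTFF -> 0
  row 31 [11111]: clauses=TTTTTF -> 0
Full result column, 8 rows per line (x1,x2 fixed per line; x3,x4,x5 runs 000..111 left to right):
  rows 0-7 [x1,x2=00]: 00000001  (ones: 1)
  rows 8-15 [x1,x2=01]: 00000001  (ones: 1)
  rows 16-23 [x1,x2=10]: 00000000  (ones: 0)
  rows 24-31 [x1,x2=11]: 00000000  (ones: 0)
Satisfying assignments = 1+1+0+0 = 2

2


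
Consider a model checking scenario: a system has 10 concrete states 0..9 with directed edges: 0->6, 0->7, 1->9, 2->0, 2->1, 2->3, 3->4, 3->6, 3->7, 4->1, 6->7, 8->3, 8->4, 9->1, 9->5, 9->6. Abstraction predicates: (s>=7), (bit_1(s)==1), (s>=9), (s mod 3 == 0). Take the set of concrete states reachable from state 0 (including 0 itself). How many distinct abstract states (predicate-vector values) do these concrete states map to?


BFS from 0:
Concrete reachable: {0, 6, 7}
Abstract via predicates (s>=7), (bit_1(s)==1), (s>=9), (s mod 3 == 0):
  (0,0,0,1) <- {0}
  (0,1,0,1) <- {6}
  (1,1,0,0) <- {7}
Distinct abstract states = 3

3


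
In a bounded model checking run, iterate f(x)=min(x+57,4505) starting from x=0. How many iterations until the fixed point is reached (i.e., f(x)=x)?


Step 1: x=0, cap=4505, increment=57
Step 2: x grows by 57 each step until capped at 4505; fixed point is x=4505
Step 3: iterations = ceil(4505/57) = 80

80


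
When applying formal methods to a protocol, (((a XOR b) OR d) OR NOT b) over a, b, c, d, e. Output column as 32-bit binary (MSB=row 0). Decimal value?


Formula: (((a XOR b) OR d) OR NOT b) over a, b, c, d, e (32 rows)
Evaluate each row (bits = a,b,c,d,e, MSB first):
  row 0 [00000]: (((0 XOR 0) OR 0) OR NOT 0) -> 1
  row 1 [00001]: (((0 XOR 0) OR 0) OR NOT 0) -> 1
  row 2 [00010]: (((0 XOR 0) OR 1) OR NOT 0) -> 1
  row 3 [00011]: (((0 XOR 0) OR 1) OR NOT 0) -> 1
  row 4 [00100]: (((0 XOR 0) OR 0) OR NOT 0) -> 1
  row 5 [00101]: (((0 XOR 0) OR 0) OR NOT 0) -> 1
  row 6 [00110]: (((0 XOR 0) OR 1) OR NOT 0) -> 1
  row 7 [00111]: (((0 XOR 0) OR 1) OR NOT 0) -> 1
  row 8 [01000]: (((0 XOR 1) OR 0) OR NOT 1) -> 1
  row 9 [01001]: (((0 XOR 1) OR 0) OR NOT 1) -> 1
  row 10 [01010]: (((0 XOR 1) OR 1) OR NOT 1) -> 1
  row 11 [01011]: (((0 XOR 1) OR 1) OR NOT 1) -> 1
  row 12 [01100]: (((0 XOR 1) OR 0) OR NOT 1) -> 1
  row 13 [01101]: (((0 XOR 1) OR 0) OR NOT 1) -> 1
  row 14 [01110]: (((0 XOR 1) OR 1) OR NOT 1) -> 1
  row 15 [01111]: (((0 XOR 1) OR 1) OR NOT 1) -> 1
  row 16 [10000]: (((1 XOR 0) OR 0) OR NOT 0) -> 1
  row 17 [10001]: (((1 XOR 0) OR 0) OR NOT 0) -> 1
  row 18 [10010]: (((1 XOR 0) OR 1) OR NOT 0) -> 1
  row 19 [10011]: (((1 XOR 0) OR 1) OR NOT 0) -> 1
  row 20 [10100]: (((1 XOR 0) OR 0) OR NOT 0) -> 1
  row 21 [10101]: (((1 XOR 0) OR 0) OR NOT 0) -> 1
  row 22 [10110]: (((1 XOR 0) OR 1) OR NOT 0) -> 1
  row 23 [10111]: (((1 XOR 0) OR 1) OR NOT 0) -> 1
  row 24 [11000]: (((1 XOR 1) OR 0) OR NOT 1) -> 0
  row 25 [11001]: (((1 XOR 1) OR 0) OR NOT 1) -> 0
  row 26 [11010]: (((1 XOR 1) OR 1) OR NOT 1) -> 1
  row 27 [11011]: (((1 XOR 1) OR 1) OR NOT 1) -> 1
  row 28 [11100]: (((1 XOR 1) OR 0) OR NOT 1) -> 0
  row 29 [11101]: (((1 XOR 1) OR 0) OR NOT 1) -> 0
  row 30 [11110]: (((1 XOR 1) OR 1) OR NOT 1) -> 1
  row 31 [11111]: (((1 XOR 1) OR 1) OR NOT 1) -> 1
Full result column, 4 rows per line (a,b,c fixed per line; d,e runs 00..11 left to right):
  rows 0-3 [a,b,c=000]: 1111  = hex F
  rows 4-7 [a,b,c=001]: 1111  = hex F
  rows 8-11 [a,b,c=010]: 1111  = hex F
  rows 12-15 [a,b,c=011]: 1111  = hex F
  rows 16-19 [a,b,c=100]: 1111  = hex F
  rows 20-23 [a,b,c=101]: 1111  = hex F
  rows 24-27 [a,b,c=110]: 0011  = hex 3
  rows 28-31 [a,b,c=111]: 0011  = hex 3
Output column (row 0 .. row 31) = 11111111111111111111111100110011
Output column grouped in 4s = 1111 1111 1111 1111 1111 1111 0011 0011 = 0xFFFFFF33
Convert to decimal digit by digit (value = value*16 + digit):
  F -> 15
  15*16 + 15 (F) = 255
  255*16 + 15 (F) = 4095
  4095*16 + 15 (F) = 65535
  65535*16 + 15 (F) = 1048575
  1048575*16 + 15 (F) = 16777215
  16777215*16 + 3 = 268435443
  268435443*16 + 3 = 4294967091
Decimal = 4294967091

4294967091


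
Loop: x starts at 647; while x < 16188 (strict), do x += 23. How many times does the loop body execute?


Step 1: x goes from 647 toward 16188 by 23; the body runs while x<16188, so iterations = ceil((bound-start)/step)
Step 2: Distance=15541
Step 3: ceil(15541/23)=676

676


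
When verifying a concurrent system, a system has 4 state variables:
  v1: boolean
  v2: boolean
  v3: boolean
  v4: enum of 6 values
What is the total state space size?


State space = product of domain sizes of all variables.
Domain sizes:
  v1 (boolean): 2
  v2 (boolean): 2
  v3 (boolean): 2
  v4 (enum of 6 values): 6
Product = 2 * 2 * 2 * 6 = 48

48


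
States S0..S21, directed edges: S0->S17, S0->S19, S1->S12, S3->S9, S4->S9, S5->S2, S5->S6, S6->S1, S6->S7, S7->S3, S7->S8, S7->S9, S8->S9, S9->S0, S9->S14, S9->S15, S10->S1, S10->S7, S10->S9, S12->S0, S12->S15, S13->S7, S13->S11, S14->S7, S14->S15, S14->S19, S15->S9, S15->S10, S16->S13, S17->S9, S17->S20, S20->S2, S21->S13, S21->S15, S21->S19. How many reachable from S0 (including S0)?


BFS from S0:
  layer 0: {S0}
  layer 1: {S17, S19}
  layer 2: {S9, S20}
  layer 3: {S2, S14, S15}
  layer 4: {S7, S10}
  layer 5: {S1, S3, S8}
  layer 6: {S12}
Reachable set: {S0, S1, S2, S3, S7, S8, S9, S10, S12, S14, S15, S17, S19, S20}
Count = 14

14


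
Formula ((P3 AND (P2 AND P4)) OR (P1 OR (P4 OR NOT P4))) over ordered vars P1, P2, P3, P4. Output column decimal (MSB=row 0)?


Formula: ((P3 AND (P2 AND P4)) OR (P1 OR (P4 OR NOT P4))) over P1, P2, P3, P4 (16 rows)
Evaluate each row (bits = P1,P2,P3,P4, MSB first):
  row 0 [0000]: ((0 AND (0 AND 0)) OR (0 OR (0 OR NOT 0))) -> 1
  row 1 [0001]: ((0 AND (0 AND 1)) OR (0 OR (1 OR NOT 1))) -> 1
  row 2 [0010]: ((1 AND (0 AND 0)) OR (0 OR (0 OR NOT 0))) -> 1
  row 3 [0011]: ((1 AND (0 AND 1)) OR (0 OR (1 OR NOT 1))) -> 1
  row 4 [0100]: ((0 AND (1 AND 0)) OR (0 OR (0 OR NOT 0))) -> 1
  row 5 [0101]: ((0 AND (1 AND 1)) OR (0 OR (1 OR NOT 1))) -> 1
  row 6 [0110]: ((1 AND (1 AND 0)) OR (0 OR (0 OR NOT 0))) -> 1
  row 7 [0111]: ((1 AND (1 AND 1)) OR (0 OR (1 OR NOT 1))) -> 1
  row 8 [1000]: ((0 AND (0 AND 0)) OR (1 OR (0 OR NOT 0))) -> 1
  row 9 [1001]: ((0 AND (0 AND 1)) OR (1 OR (1 OR NOT 1))) -> 1
  row 10 [1010]: ((1 AND (0 AND 0)) OR (1 OR (0 OR NOT 0))) -> 1
  row 11 [1011]: ((1 AND (0 AND 1)) OR (1 OR (1 OR NOT 1))) -> 1
  row 12 [1100]: ((0 AND (1 AND 0)) OR (1 OR (0 OR NOT 0))) -> 1
  row 13 [1101]: ((0 AND (1 AND 1)) OR (1 OR (1 OR NOT 1))) -> 1
  row 14 [1110]: ((1 AND (1 AND 0)) OR (1 OR (0 OR NOT 0))) -> 1
  row 15 [1111]: ((1 AND (1 AND 1)) OR (1 OR (1 OR NOT 1))) -> 1
Full result column, 4 rows per line (P1,P2 fixed per line; P3,P4 runs 00..11 left to right):
  rows 0-3 [P1,P2=00]: 1111  = hex F
  rows 4-7 [P1,P2=01]: 1111  = hex F
  rows 8-11 [P1,P2=10]: 1111  = hex F
  rows 12-15 [P1,P2=11]: 1111  = hex F
Output column (row 0 .. row 15) = 1111111111111111
Output column grouped in 4s = 1111 1111 1111 1111 = 0xFFFF
Convert to decimal digit by digit (value = value*16 + digit):
  F -> 15
  15*16 + 15 (F) = 255
  255*16 + 15 (F) = 4095
  4095*16 + 15 (F) = 65535
Decimal = 65535

65535


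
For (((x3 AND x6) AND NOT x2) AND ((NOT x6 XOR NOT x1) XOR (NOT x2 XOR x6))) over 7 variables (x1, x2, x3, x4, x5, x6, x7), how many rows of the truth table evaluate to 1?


Formula: (((x3 AND x6) AND NOT x2) AND ((NOT x6 XOR NOT x1) XOR (NOT x2 XOR x6))) over 7 vars (128 rows)
Evaluate each row (x1, x2, x3, x4, x5, x6, x7 as bits, MSB first):
  row 0 [0000000]: (((0 AND 0) AND NOT 0) AND ((NOT 0 XOR NOT 0) XOR (NOT 0 XOR 0))) -> 0
  row 1 [0000001]: (((0 AND 0) AND NOT 0) AND ((NOT 0 XOR NOT 0) XOR (NOT 0 XOR 0))) -> 0
  row 2 [0000010]: (((0 AND 1) AND NOT 0) AND ((NOT 1 XOR NOT 0) XOR (NOT 0 XOR 1))) -> 0
  row 3 [0000011]: (((0 AND 1) AND NOT 0) AND ((NOT 1 XOR NOT 0) XOR (NOT 0 XOR 1))) -> 0
  row 4 [0000100]: (((0 AND 0) AND NOT 0) AND ((NOT 0 XOR NOT 0) XOR (NOT 0 XOR 0))) -> 0
  (every remaining row is evaluated the same way; all 128 results are listed next)
Full result column, 8 rows per line (x1,x2,x3,x4 fixed per line; x5,x6,x7 runs 000..111 left to right):
  rows 0-7 [x1,x2,x3,x4=0000]: 00000000  (ones: 0)
  rows 8-15 [x1,x2,x3,x4=0001]: 00000000  (ones: 0)
  rows 16-23 [x1,x2,x3,x4=0010]: 00110011  (ones: 4)
  rows 24-31 [x1,x2,x3,x4=0011]: 00110011  (ones: 4)
  rows 32-39 [x1,x2,x3,x4=0100]: 00000000  (ones: 0)
  rows 40-47 [x1,x2,x3,x4=0101]: 00000000  (ones: 0)
  rows 48-55 [x1,x2,x3,x4=0110]: 00000000  (ones: 0)
  rows 56-63 [x1,x2,x3,x4=0111]: 00000000  (ones: 0)
  rows 64-71 [x1,x2,x3,x4=1000]: 00000000  (ones: 0)
  rows 72-79 [x1,x2,x3,x4=1001]: 00000000  (ones: 0)
  rows 80-87 [x1,x2,x3,x4=1010]: 00000000  (ones: 0)
  rows 88-95 [x1,x2,x3,x4=1011]: 00000000  (ones: 0)
  rows 96-103 [x1,x2,x3,x4=1100]: 00000000  (ones: 0)
  rows 104-111 [x1,x2,x3,x4=1101]: 00000000  (ones: 0)
  rows 112-119 [x1,x2,x3,x4=1110]: 00000000  (ones: 0)
  rows 120-127 [x1,x2,x3,x4=1111]: 00000000  (ones: 0)
Count of 1-rows = 0+0+4+4+0+0+0+0+0+0+0+0+0+0+0+0 = 8

8


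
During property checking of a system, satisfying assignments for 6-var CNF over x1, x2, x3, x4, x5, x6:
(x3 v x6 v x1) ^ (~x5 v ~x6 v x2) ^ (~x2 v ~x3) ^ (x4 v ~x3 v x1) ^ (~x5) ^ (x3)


CNF with 6 clauses over 6 vars (64 assignments).
An assignment satisfies CNF iff every clause has >=1 true literal.
Check each row (bits = x1,x2,x3,x4,x5,x6; clause T/F shown):
  row 0 [000000]: clauses=FTTTTF -> 0
  row 1 [000001]: clauses=TTTTTF -> 0
  row 2 [000010]: clauses=FTTTFF -> 0
  row 3 [000011]: clauses=TFTTFF -> 0
  row 4 [000100]: clauses=FTTTTF -> 0
  (every remaining row is evaluated the same way; all 64 results are listed next)
Full result column, 8 rows per line (x1,x2,x3 fixed per line; x4,x5,x6 runs 000..111 left to right):
  rows 0-7 [x1,x2,x3=000]: 00000000  (ones: 0)
  rows 8-15 [x1,x2,x3=001]: 00001100  (ones: 2)
  rows 16-23 [x1,x2,x3=010]: 00000000  (ones: 0)
  rows 24-31 [x1,x2,x3=011]: 00000000  (ones: 0)
  rows 32-39 [x1,x2,x3=100]: 00000000  (ones: 0)
  rows 40-47 [x1,x2,x3=101]: 11001100  (ones: 4)
  rows 48-55 [x1,x2,x3=110]: 00000000  (ones: 0)
  rows 56-63 [x1,x2,x3=111]: 00000000  (ones: 0)
Satisfying assignments = 0+2+0+0+0+4+0+0 = 6

6


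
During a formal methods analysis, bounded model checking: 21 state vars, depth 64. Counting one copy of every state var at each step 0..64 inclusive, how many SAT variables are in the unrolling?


BMC unrolls to depth k, creating one copy of each state var for steps 0..k.
Step count = 64 + 1 = 65 (steps 0 through 64)
Vars per step = 21
Total = 21 * 65 = 1365

1365


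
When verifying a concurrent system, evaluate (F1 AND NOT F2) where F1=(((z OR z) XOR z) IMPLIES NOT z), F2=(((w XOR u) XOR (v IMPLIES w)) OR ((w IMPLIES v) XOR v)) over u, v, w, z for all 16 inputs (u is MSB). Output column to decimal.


F1 = (((z OR z) XOR z) IMPLIES NOT z)
F2 = (((w XOR u) XOR (v IMPLIES w)) OR ((w IMPLIES v) XOR v))
Counterexample to F1=>F2 is where F1=1 and F2=0.
Evaluate each row (bits = u,v,w,z, MSB first):
  row 0 [0000]: F1=1 F2=1 -> F1&~F2 -> 0
  row 1 [0001]: F1=1 F2=1 -> F1&~F2 -> 0
  row 2 [0010]: F1=1 F2=0 -> F1&~F2 -> 1
  row 3 [0011]: F1=1 F2=0 -> F1&~F2 -> 1
  row 4 [0100]: F1=1 F2=0 -> F1&~F2 -> 1
  row 5 [0101]: F1=1 F2=0 -> F1&~F2 -> 1
  row 6 [0110]: F1=1 F2=0 -> F1&~F2 -> 1
  row 7 [0111]: F1=1 F2=0 -> F1&~F2 -> 1
  row 8 [1000]: F1=1 F2=1 -> F1&~F2 -> 0
  row 9 [1001]: F1=1 F2=1 -> F1&~F2 -> 0
  row 10 [1010]: F1=1 F2=1 -> F1&~F2 -> 0
  row 11 [1011]: F1=1 F2=1 -> F1&~F2 -> 0
  row 12 [1100]: F1=1 F2=1 -> F1&~F2 -> 0
  row 13 [1101]: F1=1 F2=1 -> F1&~F2 -> 0
  row 14 [1110]: F1=1 F2=1 -> F1&~F2 -> 0
  row 15 [1111]: F1=1 F2=1 -> F1&~F2 -> 0
Full result column, 4 rows per line (u,v fixed per line; w,z runs 00..11 left to right):
  rows 0-3 [u,v=00]: 0011  = hex 3
  rows 4-7 [u,v=01]: 1111  = hex F
  rows 8-11 [u,v=10]: 0000  = hex 0
  rows 12-15 [u,v=11]: 0000  = hex 0
Counterexample vector (row 0 .. row 15) = 0011111100000000
Output column grouped in 4s = 0011 1111 0000 0000 = 0x3F00
Convert to decimal digit by digit (value = value*16 + digit):
  3 -> 3
  3*16 + 15 (F) = 63
  63*16 + 0 = 1008
  1008*16 + 0 = 16128
Decimal = 16128

16128


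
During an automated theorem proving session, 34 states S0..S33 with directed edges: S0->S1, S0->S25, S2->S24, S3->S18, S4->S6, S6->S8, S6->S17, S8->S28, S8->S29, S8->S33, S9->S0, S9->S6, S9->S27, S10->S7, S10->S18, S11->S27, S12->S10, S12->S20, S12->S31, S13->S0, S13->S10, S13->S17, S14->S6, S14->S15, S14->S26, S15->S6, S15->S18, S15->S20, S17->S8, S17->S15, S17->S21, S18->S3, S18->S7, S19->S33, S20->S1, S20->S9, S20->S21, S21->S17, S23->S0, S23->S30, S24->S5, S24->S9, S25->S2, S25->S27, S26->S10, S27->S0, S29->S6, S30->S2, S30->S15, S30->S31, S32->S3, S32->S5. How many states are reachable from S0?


BFS from S0:
  layer 0: {S0}
  layer 1: {S1, S25}
  layer 2: {S2, S27}
  layer 3: {S24}
  layer 4: {S5, S9}
  layer 5: {S6}
  layer 6: {S8, S17}
  layer 7: {S15, S21, S28, S29, S33}
  layer 8: {S18, S20}
  layer 9: {S3, S7}
Reachable set: {S0, S1, S2, S3, S5, S6, S7, S8, S9, S15, S17, S18, S20, S21, S24, S25, S27, S28, S29, S33}
Count = 20

20


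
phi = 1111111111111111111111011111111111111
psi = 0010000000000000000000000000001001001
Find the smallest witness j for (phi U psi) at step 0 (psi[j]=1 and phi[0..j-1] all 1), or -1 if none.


(phi U psi) at 0: need smallest j with psi[j]=1 and phi[i]=1 for all i in [0,j).
Scan from step 0:
  step 0: phi=1, psi=0 -> continue
  step 1: phi=1, psi=0 -> continue
  step 2: psi=1 and phi held for [0,2) -> witness found
Witness step = 2

2


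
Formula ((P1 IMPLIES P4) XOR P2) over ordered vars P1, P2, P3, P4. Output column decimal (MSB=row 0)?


Formula: ((P1 IMPLIES P4) XOR P2) over P1, P2, P3, P4 (16 rows)
Evaluate each row (bits = P1,P2,P3,P4, MSB first):
  row 0 [0000]: ((0 IMPLIES 0) XOR 0) -> 1
  row 1 [0001]: ((0 IMPLIES 1) XOR 0) -> 1
  row 2 [0010]: ((0 IMPLIES 0) XOR 0) -> 1
  row 3 [0011]: ((0 IMPLIES 1) XOR 0) -> 1
  row 4 [0100]: ((0 IMPLIES 0) XOR 1) -> 0
  row 5 [0101]: ((0 IMPLIES 1) XOR 1) -> 0
  row 6 [0110]: ((0 IMPLIES 0) XOR 1) -> 0
  row 7 [0111]: ((0 IMPLIES 1) XOR 1) -> 0
  row 8 [1000]: ((1 IMPLIES 0) XOR 0) -> 0
  row 9 [1001]: ((1 IMPLIES 1) XOR 0) -> 1
  row 10 [1010]: ((1 IMPLIES 0) XOR 0) -> 0
  row 11 [1011]: ((1 IMPLIES 1) XOR 0) -> 1
  row 12 [1100]: ((1 IMPLIES 0) XOR 1) -> 1
  row 13 [1101]: ((1 IMPLIES 1) XOR 1) -> 0
  row 14 [1110]: ((1 IMPLIES 0) XOR 1) -> 1
  row 15 [1111]: ((1 IMPLIES 1) XOR 1) -> 0
Full result column, 4 rows per line (P1,P2 fixed per line; P3,P4 runs 00..11 left to right):
  rows 0-3 [P1,P2=00]: 1111  = hex F
  rows 4-7 [P1,P2=01]: 0000  = hex 0
  rows 8-11 [P1,P2=10]: 0101  = hex 5
  rows 12-15 [P1,P2=11]: 1010  = hex A
Output column (row 0 .. row 15) = 1111000001011010
Output column grouped in 4s = 1111 0000 0101 1010 = 0xF05A
Convert to decimal digit by digit (value = value*16 + digit):
  F -> 15
  15*16 + 0 = 240
  240*16 + 5 = 3845
  3845*16 + 10 (A) = 61530
Decimal = 61530

61530


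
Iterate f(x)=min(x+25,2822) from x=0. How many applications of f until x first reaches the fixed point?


Step 1: x=0, cap=2822, increment=25
Step 2: x grows by 25 each step until capped at 2822; fixed point is x=2822
Step 3: iterations = ceil(2822/25) = 113

113


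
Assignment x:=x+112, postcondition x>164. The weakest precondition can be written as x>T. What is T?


Formula: wp(x:=E, P) = P[E/x] (substitute E for x in postcondition)
Step 1: Postcondition: x>164
Step 2: Substitute x+112 for x: x+112>164
Step 3: Solve for x: x > 164-112 = 52

52


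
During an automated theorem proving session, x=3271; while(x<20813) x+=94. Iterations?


Step 1: x goes from 3271 toward 20813 by 94; the body runs while x<20813, so iterations = ceil((bound-start)/step)
Step 2: Distance=17542
Step 3: ceil(17542/94)=187

187


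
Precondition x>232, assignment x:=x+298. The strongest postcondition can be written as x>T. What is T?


Formula: sp(P, x:=E) = exists old_x. (x = E[old_x/x]) AND P[old_x/x] (old_x is the value of x before the assignment; eliminate old_x by solving x = E[old_x/x] for old_x)
Step 1: Precondition P: x>232, i.e. old_x > 232
Step 2: Assignment gives x = old_x + 298, so old_x = x - 298
Step 3: Substitute into P: x - 298 > 232
Step 4: Simplify: x > 232+298 = 530

530


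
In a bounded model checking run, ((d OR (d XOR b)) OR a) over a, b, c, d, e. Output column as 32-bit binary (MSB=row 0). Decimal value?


Formula: ((d OR (d XOR b)) OR a) over a, b, c, d, e (32 rows)
Evaluate each row (bits = a,b,c,d,e, MSB first):
  row 0 [00000]: ((0 OR (0 XOR 0)) OR 0) -> 0
  row 1 [00001]: ((0 OR (0 XOR 0)) OR 0) -> 0
  row 2 [00010]: ((1 OR (1 XOR 0)) OR 0) -> 1
  row 3 [00011]: ((1 OR (1 XOR 0)) OR 0) -> 1
  row 4 [00100]: ((0 OR (0 XOR 0)) OR 0) -> 0
  row 5 [00101]: ((0 OR (0 XOR 0)) OR 0) -> 0
  row 6 [00110]: ((1 OR (1 XOR 0)) OR 0) -> 1
  row 7 [00111]: ((1 OR (1 XOR 0)) OR 0) -> 1
  row 8 [01000]: ((0 OR (0 XOR 1)) OR 0) -> 1
  row 9 [01001]: ((0 OR (0 XOR 1)) OR 0) -> 1
  row 10 [01010]: ((1 OR (1 XOR 1)) OR 0) -> 1
  row 11 [01011]: ((1 OR (1 XOR 1)) OR 0) -> 1
  row 12 [01100]: ((0 OR (0 XOR 1)) OR 0) -> 1
  row 13 [01101]: ((0 OR (0 XOR 1)) OR 0) -> 1
  row 14 [01110]: ((1 OR (1 XOR 1)) OR 0) -> 1
  row 15 [01111]: ((1 OR (1 XOR 1)) OR 0) -> 1
  row 16 [10000]: ((0 OR (0 XOR 0)) OR 1) -> 1
  row 17 [10001]: ((0 OR (0 XOR 0)) OR 1) -> 1
  row 18 [10010]: ((1 OR (1 XOR 0)) OR 1) -> 1
  row 19 [10011]: ((1 OR (1 XOR 0)) OR 1) -> 1
  row 20 [10100]: ((0 OR (0 XOR 0)) OR 1) -> 1
  row 21 [10101]: ((0 OR (0 XOR 0)) OR 1) -> 1
  row 22 [10110]: ((1 OR (1 XOR 0)) OR 1) -> 1
  row 23 [10111]: ((1 OR (1 XOR 0)) OR 1) -> 1
  row 24 [11000]: ((0 OR (0 XOR 1)) OR 1) -> 1
  row 25 [11001]: ((0 OR (0 XOR 1)) OR 1) -> 1
  row 26 [11010]: ((1 OR (1 XOR 1)) OR 1) -> 1
  row 27 [11011]: ((1 OR (1 XOR 1)) OR 1) -> 1
  row 28 [11100]: ((0 OR (0 XOR 1)) OR 1) -> 1
  row 29 [11101]: ((0 OR (0 XOR 1)) OR 1) -> 1
  row 30 [11110]: ((1 OR (1 XOR 1)) OR 1) -> 1
  row 31 [11111]: ((1 OR (1 XOR 1)) OR 1) -> 1
Full result column, 4 rows per line (a,b,c fixed per line; d,e runs 00..11 left to right):
  rows 0-3 [a,b,c=000]: 0011  = hex 3
  rows 4-7 [a,b,c=001]: 0011  = hex 3
  rows 8-11 [a,b,c=010]: 1111  = hex F
  rows 12-15 [a,b,c=011]: 1111  = hex F
  rows 16-19 [a,b,c=100]: 1111  = hex F
  rows 20-23 [a,b,c=101]: 1111  = hex F
  rows 24-27 [a,b,c=110]: 1111  = hex F
  rows 28-31 [a,b,c=111]: 1111  = hex F
Output column (row 0 .. row 31) = 00110011111111111111111111111111
Output column grouped in 4s = 0011 0011 1111 1111 1111 1111 1111 1111 = 0x33FFFFFF
Convert to decimal digit by digit (value = value*16 + digit):
  3 -> 3
  3*16 + 3 = 51
  51*16 + 15 (F) = 831
  831*16 + 15 (F) = 13311
  13311*16 + 15 (F) = 212991
  212991*16 + 15 (F) = 3407871
  3407871*16 + 15 (F) = 54525951
  54525951*16 + 15 (F) = 872415231
Decimal = 872415231

872415231


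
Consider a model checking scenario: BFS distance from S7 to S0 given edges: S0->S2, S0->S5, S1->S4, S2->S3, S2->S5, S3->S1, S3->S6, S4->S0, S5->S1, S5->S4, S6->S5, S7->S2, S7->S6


BFS layer-by-layer from S7:
  dist 0: {S7}
  dist 1: {S2, S6}
  dist 2: {S3, S5}
  dist 3: {S1, S4}
  dist 4: {S0}
  -> S0 reached at distance 4
Shortest path length = 4

4


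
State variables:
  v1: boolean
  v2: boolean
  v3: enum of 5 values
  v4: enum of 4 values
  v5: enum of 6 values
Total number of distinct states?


State space = product of domain sizes of all variables.
Domain sizes:
  v1 (boolean): 2
  v2 (boolean): 2
  v3 (enum of 5 values): 5
  v4 (enum of 4 values): 4
  v5 (enum of 6 values): 6
Product = 2 * 2 * 5 * 4 * 6 = 480

480


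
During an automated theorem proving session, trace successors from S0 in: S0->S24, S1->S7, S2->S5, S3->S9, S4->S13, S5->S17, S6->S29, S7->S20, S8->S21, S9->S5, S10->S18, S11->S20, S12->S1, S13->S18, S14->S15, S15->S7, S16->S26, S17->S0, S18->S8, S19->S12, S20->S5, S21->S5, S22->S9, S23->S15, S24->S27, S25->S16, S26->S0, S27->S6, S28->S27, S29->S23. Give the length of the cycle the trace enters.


Trace from S0 until a state repeats:
  S0 -> S24 -> S27 -> S6 -> S29 -> S23 -> S15 -> S7 -> S20 -> S5 -> S17 -> S0
S0 first seen at step 0, revisited at step 11.
Cycle length = 11 - 0 = 11

11


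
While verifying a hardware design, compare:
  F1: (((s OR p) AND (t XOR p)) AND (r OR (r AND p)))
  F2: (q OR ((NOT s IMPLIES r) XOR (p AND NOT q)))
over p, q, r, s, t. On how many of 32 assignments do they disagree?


F1 = (((s OR p) AND (t XOR p)) AND (r OR (r AND p)))
F2 = (q OR ((NOT s IMPLIES r) XOR (p AND NOT q)))
Evaluate both on each of 32 rows (bits = p,q,r,s,t):
  row 0 [00000]: F1=0 F2=0 -> 0
  row 1 [00001]: F1=0 F2=0 -> 0
  row 2 [00010]: F1=0 F2=1 (differ) -> 1
  row 3 [00011]: F1=0 F2=1 (differ) -> 1
  row 4 [00100]: F1=0 F2=1 (differ) -> 1
  row 5 [00101]: F1=0 F2=1 (differ) -> 1
  row 6 [00110]: F1=0 F2=1 (differ) -> 1
  row 7 [00111]: F1=1 F2=1 -> 0
  row 8 [01000]: F1=0 F2=1 (differ) -> 1
  row 9 [01001]: F1=0 F2=1 (differ) -> 1
  row 10 [01010]: F1=0 F2=1 (differ) -> 1
  row 11 [01011]: F1=0 F2=1 (differ) -> 1
  row 12 [01100]: F1=0 F2=1 (differ) -> 1
  row 13 [01101]: F1=0 F2=1 (differ) -> 1
  row 14 [01110]: F1=0 F2=1 (differ) -> 1
  row 15 [01111]: F1=1 F2=1 -> 0
  row 16 [10000]: F1=0 F2=1 (differ) -> 1
  row 17 [10001]: F1=0 F2=1 (differ) -> 1
  row 18 [10010]: F1=0 F2=0 -> 0
  row 19 [10011]: F1=0 F2=0 -> 0
  row 20 [10100]: F1=1 F2=0 (differ) -> 1
  row 21 [10101]: F1=0 F2=0 -> 0
  row 22 [10110]: F1=1 F2=0 (differ) -> 1
  row 23 [10111]: F1=0 F2=0 -> 0
  row 24 [11000]: F1=0 F2=1 (differ) -> 1
  row 25 [11001]: F1=0 F2=1 (differ) -> 1
  row 26 [11010]: F1=0 F2=1 (differ) -> 1
  row 27 [11011]: F1=0 F2=1 (differ) -> 1
  row 28 [11100]: F1=1 F2=1 -> 0
  row 29 [11101]: F1=0 F2=1 (differ) -> 1
  row 30 [11110]: F1=1 F2=1 -> 0
  row 31 [11111]: F1=0 F2=1 (differ) -> 1
Full result column, 8 rows per line (p,q fixed per line; r,s,t runs 000..111 left to right):
  rows 0-7 [p,q=00]: 00111110  (ones: 5)
  rows 8-15 [p,q=01]: 11111110  (ones: 7)
  rows 16-23 [p,q=10]: 11001010  (ones: 4)
  rows 24-31 [p,q=11]: 11110101  (ones: 6)
Disagreements = 5+7+4+6 = 22

22


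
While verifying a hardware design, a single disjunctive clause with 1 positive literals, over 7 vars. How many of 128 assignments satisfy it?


Step 1: Total=2^7=128
Step 2: Unsat when all 1 false: 2^6=64
Step 3: Sat=128-64=64

64


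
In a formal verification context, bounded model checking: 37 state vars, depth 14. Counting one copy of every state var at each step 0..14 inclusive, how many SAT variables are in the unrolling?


BMC unrolls to depth k, creating one copy of each state var for steps 0..k.
Step count = 14 + 1 = 15 (steps 0 through 14)
Vars per step = 37
Total = 37 * 15 = 555

555


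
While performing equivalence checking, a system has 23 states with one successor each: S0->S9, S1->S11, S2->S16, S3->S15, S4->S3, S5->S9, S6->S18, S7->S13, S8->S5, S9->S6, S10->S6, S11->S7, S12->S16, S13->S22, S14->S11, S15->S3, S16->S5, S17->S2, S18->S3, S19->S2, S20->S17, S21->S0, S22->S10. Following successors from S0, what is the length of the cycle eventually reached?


Trace from S0 until a state repeats:
  S0 -> S9 -> S6 -> S18 -> S3 -> S15 -> S3
S3 first seen at step 4, revisited at step 6.
Cycle length = 6 - 4 = 2

2


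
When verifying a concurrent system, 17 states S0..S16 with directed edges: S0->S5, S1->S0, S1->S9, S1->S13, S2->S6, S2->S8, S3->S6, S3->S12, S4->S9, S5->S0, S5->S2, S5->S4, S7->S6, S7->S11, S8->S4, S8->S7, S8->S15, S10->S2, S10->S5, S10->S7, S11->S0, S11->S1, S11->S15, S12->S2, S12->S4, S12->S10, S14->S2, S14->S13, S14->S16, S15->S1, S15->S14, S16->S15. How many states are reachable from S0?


BFS from S0:
  layer 0: {S0}
  layer 1: {S5}
  layer 2: {S2, S4}
  layer 3: {S6, S8, S9}
  layer 4: {S7, S15}
  layer 5: {S1, S11, S14}
  layer 6: {S13, S16}
Reachable set: {S0, S1, S2, S4, S5, S6, S7, S8, S9, S11, S13, S14, S15, S16}
Count = 14

14


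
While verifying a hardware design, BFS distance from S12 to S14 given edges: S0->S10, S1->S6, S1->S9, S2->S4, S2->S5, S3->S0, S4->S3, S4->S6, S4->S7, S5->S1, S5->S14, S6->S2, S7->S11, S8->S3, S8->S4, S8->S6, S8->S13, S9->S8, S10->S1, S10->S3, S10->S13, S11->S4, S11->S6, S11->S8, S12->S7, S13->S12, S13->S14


BFS layer-by-layer from S12:
  dist 0: {S12}
  dist 1: {S7}
  dist 2: {S11}
  dist 3: {S4, S6, S8}
  dist 4: {S2, S3, S13}
  dist 5: {S0, S5, S14}
  -> S14 reached at distance 5
Shortest path length = 5

5


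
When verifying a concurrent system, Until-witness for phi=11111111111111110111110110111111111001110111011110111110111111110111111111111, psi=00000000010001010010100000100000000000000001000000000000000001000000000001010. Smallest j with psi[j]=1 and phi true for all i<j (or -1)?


(phi U psi) at 0: need smallest j with psi[j]=1 and phi[i]=1 for all i in [0,j).
Scan from step 0:
  step 0: phi=1, psi=0 -> continue
  step 1: phi=1, psi=0 -> continue
  step 2: phi=1, psi=0 -> continue
  step 3: phi=1, psi=0 -> continue
  step 9: psi=1 and phi held for [0,9) -> witness found
Witness step = 9

9


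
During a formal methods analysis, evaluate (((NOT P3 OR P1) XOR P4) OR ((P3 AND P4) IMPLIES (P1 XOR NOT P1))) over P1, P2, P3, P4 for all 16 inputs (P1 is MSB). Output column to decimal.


Formula: (((NOT P3 OR P1) XOR P4) OR ((P3 AND P4) IMPLIES (P1 XOR NOT P1))) over P1, P2, P3, P4 (16 rows)
Evaluate each row (bits = P1,P2,P3,P4, MSB first):
  row 0 [0000]: (((NOT 0 OR 0) XOR 0) OR ((0 AND 0) IMPLIES (0 XOR NOT 0))) -> 1
  row 1 [0001]: (((NOT 0 OR 0) XOR 1) OR ((0 AND 1) IMPLIES (0 XOR NOT 0))) -> 1
  row 2 [0010]: (((NOT 1 OR 0) XOR 0) OR ((1 AND 0) IMPLIES (0 XOR NOT 0))) -> 1
  row 3 [0011]: (((NOT 1 OR 0) XOR 1) OR ((1 AND 1) IMPLIES (0 XOR NOT 0))) -> 1
  row 4 [0100]: (((NOT 0 OR 0) XOR 0) OR ((0 AND 0) IMPLIES (0 XOR NOT 0))) -> 1
  row 5 [0101]: (((NOT 0 OR 0) XOR 1) OR ((0 AND 1) IMPLIES (0 XOR NOT 0))) -> 1
  row 6 [0110]: (((NOT 1 OR 0) XOR 0) OR ((1 AND 0) IMPLIES (0 XOR NOT 0))) -> 1
  row 7 [0111]: (((NOT 1 OR 0) XOR 1) OR ((1 AND 1) IMPLIES (0 XOR NOT 0))) -> 1
  row 8 [1000]: (((NOT 0 OR 1) XOR 0) OR ((0 AND 0) IMPLIES (1 XOR NOT 1))) -> 1
  row 9 [1001]: (((NOT 0 OR 1) XOR 1) OR ((0 AND 1) IMPLIES (1 XOR NOT 1))) -> 1
  row 10 [1010]: (((NOT 1 OR 1) XOR 0) OR ((1 AND 0) IMPLIES (1 XOR NOT 1))) -> 1
  row 11 [1011]: (((NOT 1 OR 1) XOR 1) OR ((1 AND 1) IMPLIES (1 XOR NOT 1))) -> 1
  row 12 [1100]: (((NOT 0 OR 1) XOR 0) OR ((0 AND 0) IMPLIES (1 XOR NOT 1))) -> 1
  row 13 [1101]: (((NOT 0 OR 1) XOR 1) OR ((0 AND 1) IMPLIES (1 XOR NOT 1))) -> 1
  row 14 [1110]: (((NOT 1 OR 1) XOR 0) OR ((1 AND 0) IMPLIES (1 XOR NOT 1))) -> 1
  row 15 [1111]: (((NOT 1 OR 1) XOR 1) OR ((1 AND 1) IMPLIES (1 XOR NOT 1))) -> 1
Full result column, 4 rows per line (P1,P2 fixed per line; P3,P4 runs 00..11 left to right):
  rows 0-3 [P1,P2=00]: 1111  = hex F
  rows 4-7 [P1,P2=01]: 1111  = hex F
  rows 8-11 [P1,P2=10]: 1111  = hex F
  rows 12-15 [P1,P2=11]: 1111  = hex F
Output column (row 0 .. row 15) = 1111111111111111
Output column grouped in 4s = 1111 1111 1111 1111 = 0xFFFF
Convert to decimal digit by digit (value = value*16 + digit):
  F -> 15
  15*16 + 15 (F) = 255
  255*16 + 15 (F) = 4095
  4095*16 + 15 (F) = 65535
Decimal = 65535

65535


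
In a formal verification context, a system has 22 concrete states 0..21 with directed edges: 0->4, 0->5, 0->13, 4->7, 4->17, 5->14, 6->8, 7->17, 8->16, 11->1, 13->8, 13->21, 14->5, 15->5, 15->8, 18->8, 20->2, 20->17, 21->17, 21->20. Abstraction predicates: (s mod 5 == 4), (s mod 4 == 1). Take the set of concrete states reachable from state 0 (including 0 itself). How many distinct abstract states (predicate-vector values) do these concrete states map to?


BFS from 0:
Concrete reachable: {0, 2, 4, 5, 7, 8, 13, 14, 16, 17, 20, 21}
Abstract via predicates (s mod 5 == 4), (s mod 4 == 1):
  (0,0) <- {0, 2, 7, 8, 16, 20}
  (0,1) <- {5, 13, 17, 21}
  (1,0) <- {4, 14}
Distinct abstract states = 3

3


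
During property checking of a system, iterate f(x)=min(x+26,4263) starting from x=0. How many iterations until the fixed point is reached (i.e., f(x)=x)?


Step 1: x=0, cap=4263, increment=26
Step 2: x grows by 26 each step until capped at 4263; fixed point is x=4263
Step 3: iterations = ceil(4263/26) = 164

164


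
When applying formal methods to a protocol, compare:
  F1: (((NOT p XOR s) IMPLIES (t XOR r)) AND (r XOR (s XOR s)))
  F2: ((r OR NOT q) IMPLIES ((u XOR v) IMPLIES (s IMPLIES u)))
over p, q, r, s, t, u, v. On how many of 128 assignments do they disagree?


F1 = (((NOT p XOR s) IMPLIES (t XOR r)) AND (r XOR (s XOR s)))
F2 = ((r OR NOT q) IMPLIES ((u XOR v) IMPLIES (s IMPLIES u)))
Evaluate both on each of 128 rows (bits = p,q,r,s,t,u,v):
  row 0 [0000000]: F1=0 F2=1 (differ) -> 1
  row 1 [0000001]: F1=0 F2=1 (differ) -> 1
  row 2 [0000010]: F1=0 F2=1 (differ) -> 1
  row 3 [0000011]: F1=0 F2=1 (differ) -> 1
  row 4 [0000100]: F1=0 F2=1 (differ) -> 1
  (every remaining row is evaluated the same way; all 128 results are listed next)
Full result column, 8 rows per line (p,q,r,s fixed per line; t,u,v runs 000..111 left to right):
  rows 0-7 [p,q,r,s=0000]: 11111111  (ones: 8)
  rows 8-15 [p,q,r,s=0001]: 10111011  (ones: 6)
  rows 16-23 [p,q,r,s=0010]: 00001111  (ones: 4)
  rows 24-31 [p,q,r,s=0011]: 01000100  (ones: 2)
  rows 32-39 [p,q,r,s=0100]: 11111111  (ones: 8)
  rows 40-47 [p,q,r,s=0101]: 11111111  (ones: 8)
  rows 48-55 [p,q,r,s=0110]: 00001111  (ones: 4)
  rows 56-63 [p,q,r,s=0111]: 01000100  (ones: 2)
  rows 64-71 [p,q,r,s=1000]: 11111111  (ones: 8)
  rows 72-79 [p,q,r,s=1001]: 10111011  (ones: 6)
  rows 80-87 [p,q,r,s=1010]: 00000000  (ones: 0)
  rows 88-95 [p,q,r,s=1011]: 01001011  (ones: 4)
  rows 96-103 [p,q,r,s=1100]: 11111111  (ones: 8)
  rows 104-111 [p,q,r,s=1101]: 11111111  (ones: 8)
  rows 112-119 [p,q,r,s=1110]: 00000000  (ones: 0)
  rows 120-127 [p,q,r,s=1111]: 01001011  (ones: 4)
Disagreements = 8+6+4+2+8+8+4+2+8+6+0+4+8+8+0+4 = 80

80
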